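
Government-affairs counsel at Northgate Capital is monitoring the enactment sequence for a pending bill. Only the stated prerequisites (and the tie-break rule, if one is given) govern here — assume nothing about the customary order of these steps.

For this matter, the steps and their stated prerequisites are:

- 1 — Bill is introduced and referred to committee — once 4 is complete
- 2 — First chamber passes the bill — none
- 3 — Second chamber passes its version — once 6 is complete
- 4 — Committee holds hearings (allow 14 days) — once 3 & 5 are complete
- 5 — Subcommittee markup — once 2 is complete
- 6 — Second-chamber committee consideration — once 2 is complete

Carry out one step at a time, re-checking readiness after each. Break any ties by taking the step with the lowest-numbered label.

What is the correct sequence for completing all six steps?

2 5 6 3 4 1

2 is the only step with nothing outstanding, so it goes first.
Ready: 5 and 6. 5 has the earlier label → 5.
That leaves 6 as the only ready step → 6.
3 needed 6, now all done → 3.
4 is the only step now ready → 4.
1 needed 4, now all done → 1.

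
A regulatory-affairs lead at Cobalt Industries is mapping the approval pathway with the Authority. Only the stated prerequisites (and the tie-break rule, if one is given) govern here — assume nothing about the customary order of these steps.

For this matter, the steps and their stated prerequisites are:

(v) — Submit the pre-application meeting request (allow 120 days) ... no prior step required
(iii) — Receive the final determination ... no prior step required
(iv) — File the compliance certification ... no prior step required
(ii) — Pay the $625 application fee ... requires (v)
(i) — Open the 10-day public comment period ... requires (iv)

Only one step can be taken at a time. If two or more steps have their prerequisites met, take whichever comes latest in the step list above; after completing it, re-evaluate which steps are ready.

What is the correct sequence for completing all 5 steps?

(iv), (iii) and (v) have no prerequisites; (iv) is listed later, so (iv) is first.
Now (i), (iii) and (v) have their prerequisites met. (i) is listed later, so (i) next.
Ready: (iii) and (v). (iii) is listed later → (iii).
Next only (v) has its prerequisites met → (v).
(ii) needed (v), now all done → (ii).

(iv), (i), (iii), (v), (ii)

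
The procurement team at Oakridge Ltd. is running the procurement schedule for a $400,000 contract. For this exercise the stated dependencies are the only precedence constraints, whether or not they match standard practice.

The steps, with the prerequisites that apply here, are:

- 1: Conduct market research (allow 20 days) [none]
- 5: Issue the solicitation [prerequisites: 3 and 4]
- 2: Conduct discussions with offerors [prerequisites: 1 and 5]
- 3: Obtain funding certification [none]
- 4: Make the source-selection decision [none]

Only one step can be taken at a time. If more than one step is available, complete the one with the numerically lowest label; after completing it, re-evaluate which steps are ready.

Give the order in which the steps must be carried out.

1 → 3 → 4 → 5 → 2

1, 3 and 4 have no prerequisites; 1 has the earlier label, so 1 is first.
Ready: 3 and 4. 3 has the earlier label → 3.
4 is the only step now ready → 4.
5 is the only step now ready → 5.
Next only 2 has its prerequisites met → 2.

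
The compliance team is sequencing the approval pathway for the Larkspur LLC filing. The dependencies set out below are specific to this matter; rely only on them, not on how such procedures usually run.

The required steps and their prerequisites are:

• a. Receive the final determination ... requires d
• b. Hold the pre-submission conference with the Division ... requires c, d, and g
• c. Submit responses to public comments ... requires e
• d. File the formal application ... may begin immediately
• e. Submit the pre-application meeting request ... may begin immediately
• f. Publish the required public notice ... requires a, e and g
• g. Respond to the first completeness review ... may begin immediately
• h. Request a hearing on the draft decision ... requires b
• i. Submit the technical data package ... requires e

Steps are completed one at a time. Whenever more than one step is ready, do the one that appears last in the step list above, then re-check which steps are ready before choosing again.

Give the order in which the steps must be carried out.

g, e, i, d, c, b, h, a, f

Nothing is required for g, e and d. g is listed later → g first.
e and d are both available; e is listed later → e.
i and c now also ready, so the ready set is {i, d, c}; i is listed later → i.
Now d and c have their prerequisites met. d is listed later, so d next.
c and a are both available; c is listed later → c.
b now also ready, so the ready set is {b, a}; b is listed later → b.
Now h and a have their prerequisites met. h is listed later, so h next.
That leaves a as the only ready step → a.
f needed g, e and a, now all done → f.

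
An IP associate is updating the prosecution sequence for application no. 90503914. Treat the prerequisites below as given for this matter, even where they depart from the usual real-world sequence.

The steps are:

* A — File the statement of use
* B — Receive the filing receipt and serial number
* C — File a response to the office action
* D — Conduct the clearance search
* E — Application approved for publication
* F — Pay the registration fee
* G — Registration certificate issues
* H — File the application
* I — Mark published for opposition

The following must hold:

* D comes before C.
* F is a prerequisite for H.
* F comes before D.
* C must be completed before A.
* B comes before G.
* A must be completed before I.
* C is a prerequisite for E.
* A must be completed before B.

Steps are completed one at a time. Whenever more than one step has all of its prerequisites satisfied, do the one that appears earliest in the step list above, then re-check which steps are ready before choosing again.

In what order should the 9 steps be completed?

F, D, C, A, B, E, G, H, I

Only F has no prerequisites, so it is first.
Now D and H have their prerequisites met. D is listed earlier, so D next.
Ready: C and H. C is listed earlier → C.
Now A, E and H have their prerequisites met. A is listed earlier, so A next.
Now B, E, H and I have their prerequisites met. B is listed earlier, so B next.
E, G, H and I are all available; E is listed earlier → E.
Now G, H and I have their prerequisites met. G is listed earlier, so G next.
Now H and I have their prerequisites met. H is listed earlier, so H next.
That leaves I as the only ready step → I.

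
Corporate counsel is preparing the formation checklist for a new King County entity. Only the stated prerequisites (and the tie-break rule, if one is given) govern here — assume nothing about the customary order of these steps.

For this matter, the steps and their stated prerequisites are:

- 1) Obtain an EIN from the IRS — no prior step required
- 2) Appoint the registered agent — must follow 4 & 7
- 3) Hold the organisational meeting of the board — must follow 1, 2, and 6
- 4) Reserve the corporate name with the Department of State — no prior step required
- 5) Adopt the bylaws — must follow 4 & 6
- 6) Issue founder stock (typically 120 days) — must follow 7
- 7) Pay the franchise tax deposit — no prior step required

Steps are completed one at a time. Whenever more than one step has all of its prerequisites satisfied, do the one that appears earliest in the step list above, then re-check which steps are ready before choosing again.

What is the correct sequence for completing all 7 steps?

Nothing is required for 1, 4 and 7. 1 is listed earlier → 1 first.
Now 4 and 7 have their prerequisites met. 4 is listed earlier, so 4 next.
7 is the only step now ready → 7.
Ready: 2 and 6. 2 is listed earlier → 2.
6 is the only step now ready → 6.
Ready: 3 and 5. 3 is listed earlier → 3.
5 needed 4 and 6, now all done → 5.

1, 4, 7, 2, 6, 3, 5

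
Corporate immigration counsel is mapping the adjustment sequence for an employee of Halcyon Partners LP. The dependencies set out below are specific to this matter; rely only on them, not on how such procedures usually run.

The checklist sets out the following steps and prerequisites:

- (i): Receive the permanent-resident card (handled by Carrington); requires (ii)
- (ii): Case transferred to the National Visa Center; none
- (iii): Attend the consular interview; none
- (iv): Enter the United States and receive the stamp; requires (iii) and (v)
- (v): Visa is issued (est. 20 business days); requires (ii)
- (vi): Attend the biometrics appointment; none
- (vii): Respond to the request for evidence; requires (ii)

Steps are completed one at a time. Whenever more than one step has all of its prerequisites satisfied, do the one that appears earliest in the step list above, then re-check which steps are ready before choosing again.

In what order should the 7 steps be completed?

(ii) → (i) → (iii) → (v) → (iv) → (vi) → (vii)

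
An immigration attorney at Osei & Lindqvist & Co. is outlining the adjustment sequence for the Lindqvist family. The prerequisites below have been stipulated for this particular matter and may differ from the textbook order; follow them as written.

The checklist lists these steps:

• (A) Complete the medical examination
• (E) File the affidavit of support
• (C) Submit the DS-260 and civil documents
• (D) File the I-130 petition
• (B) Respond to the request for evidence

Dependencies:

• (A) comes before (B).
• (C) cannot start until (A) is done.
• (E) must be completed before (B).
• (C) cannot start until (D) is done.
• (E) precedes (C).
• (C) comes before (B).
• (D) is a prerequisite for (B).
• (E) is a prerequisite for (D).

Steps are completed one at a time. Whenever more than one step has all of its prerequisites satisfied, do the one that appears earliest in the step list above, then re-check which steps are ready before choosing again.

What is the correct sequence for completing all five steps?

(A) → (E) → (D) → (C) → (B)

(A) and (E) have no prerequisites; (A) is listed earlier, so (A) is first.
That leaves (E) as the only ready step → (E).
(D) needed (E), now all done → (D).
(C) needed (A), (E) and (D), now all done → (C).
That leaves (B) as the only ready step → (B).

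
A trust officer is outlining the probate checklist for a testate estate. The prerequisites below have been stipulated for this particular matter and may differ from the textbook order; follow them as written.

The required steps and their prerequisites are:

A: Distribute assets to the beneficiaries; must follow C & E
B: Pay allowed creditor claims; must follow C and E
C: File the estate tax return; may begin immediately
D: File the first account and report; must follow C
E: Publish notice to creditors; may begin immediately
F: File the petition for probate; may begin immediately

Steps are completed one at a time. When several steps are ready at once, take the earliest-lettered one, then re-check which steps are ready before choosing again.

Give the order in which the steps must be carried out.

C, D, E, A, B, F

Nothing is required for C, E and F. C has the earlier label → C first.
Now D, E and F have their prerequisites met. D has the earlier label, so D next.
Now E and F have their prerequisites met. E has the earlier label, so E next.
A and B now also ready, so the ready set is {A, B, F}; A has the earlier label → A.
Now B and F have their prerequisites met. B has the earlier label, so B next.
Next only F has its prerequisites met → F.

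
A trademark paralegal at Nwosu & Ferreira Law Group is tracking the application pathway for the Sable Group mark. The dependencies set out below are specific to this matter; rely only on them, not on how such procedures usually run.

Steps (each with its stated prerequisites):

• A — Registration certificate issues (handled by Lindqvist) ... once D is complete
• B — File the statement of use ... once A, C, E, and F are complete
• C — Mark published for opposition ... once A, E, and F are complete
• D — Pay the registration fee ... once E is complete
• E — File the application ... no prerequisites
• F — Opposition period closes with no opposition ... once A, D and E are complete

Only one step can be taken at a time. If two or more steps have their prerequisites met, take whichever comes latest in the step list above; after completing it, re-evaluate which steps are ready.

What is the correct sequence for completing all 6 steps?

E D A F C B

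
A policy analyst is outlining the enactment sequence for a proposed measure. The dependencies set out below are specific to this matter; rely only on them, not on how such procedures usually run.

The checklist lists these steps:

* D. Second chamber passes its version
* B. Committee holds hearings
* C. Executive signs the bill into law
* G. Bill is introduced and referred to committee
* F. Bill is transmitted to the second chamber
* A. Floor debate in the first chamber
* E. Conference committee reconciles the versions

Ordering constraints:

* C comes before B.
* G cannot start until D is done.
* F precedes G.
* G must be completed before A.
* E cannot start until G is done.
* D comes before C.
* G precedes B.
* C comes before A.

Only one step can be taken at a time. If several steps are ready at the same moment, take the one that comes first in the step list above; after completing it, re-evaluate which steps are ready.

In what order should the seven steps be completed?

Nothing is required for D and F. D is listed earlier → D first.
Ready: C and F. C is listed earlier → C.
Next only F has its prerequisites met → F.
G needed D and F, now all done → G.
Now B, A and E have their prerequisites met. B is listed earlier, so B next.
Ready: A and E. A is listed earlier → A.
E needed G, now all done → E.

D, C, F, G, B, A, E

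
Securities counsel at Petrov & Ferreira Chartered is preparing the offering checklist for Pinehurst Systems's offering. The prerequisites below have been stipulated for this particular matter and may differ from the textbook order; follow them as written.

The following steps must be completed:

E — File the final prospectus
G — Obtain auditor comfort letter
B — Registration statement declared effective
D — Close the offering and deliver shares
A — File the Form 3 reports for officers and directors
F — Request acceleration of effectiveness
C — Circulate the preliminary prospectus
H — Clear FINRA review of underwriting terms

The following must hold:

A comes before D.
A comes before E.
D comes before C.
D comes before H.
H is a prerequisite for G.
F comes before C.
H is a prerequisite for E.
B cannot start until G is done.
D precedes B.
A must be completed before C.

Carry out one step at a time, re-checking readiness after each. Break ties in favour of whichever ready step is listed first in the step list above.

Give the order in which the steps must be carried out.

A, D, F, C, H, E, G, B

A and F have no prerequisites; A is listed earlier, so A is first.
Now D and F have their prerequisites met. D is listed earlier, so D next.
H now also ready, so the ready set is {F, H}; F is listed earlier → F.
C now also ready, so the ready set is {C, H}; C is listed earlier → C.
That leaves H as the only ready step → H.
Now E and G have their prerequisites met. E is listed earlier, so E next.
G needed H, now all done → G.
B needed G and D, now all done → B.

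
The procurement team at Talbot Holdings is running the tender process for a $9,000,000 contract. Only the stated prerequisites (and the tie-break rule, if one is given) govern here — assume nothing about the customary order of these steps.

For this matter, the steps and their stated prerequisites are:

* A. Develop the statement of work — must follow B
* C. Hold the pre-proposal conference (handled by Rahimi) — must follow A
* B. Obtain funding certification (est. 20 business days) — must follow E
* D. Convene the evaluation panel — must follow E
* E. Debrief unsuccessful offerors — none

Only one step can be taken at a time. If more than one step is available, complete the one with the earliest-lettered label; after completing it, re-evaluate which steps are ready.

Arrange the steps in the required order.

E → B → A → C → D

E has no prerequisites → E first.
Ready: B and D. B has the earlier label → B.
A and D are both available; A has the earlier label → A.
Now C and D have their prerequisites met. C has the earlier label, so C next.
D is the only step now ready → D.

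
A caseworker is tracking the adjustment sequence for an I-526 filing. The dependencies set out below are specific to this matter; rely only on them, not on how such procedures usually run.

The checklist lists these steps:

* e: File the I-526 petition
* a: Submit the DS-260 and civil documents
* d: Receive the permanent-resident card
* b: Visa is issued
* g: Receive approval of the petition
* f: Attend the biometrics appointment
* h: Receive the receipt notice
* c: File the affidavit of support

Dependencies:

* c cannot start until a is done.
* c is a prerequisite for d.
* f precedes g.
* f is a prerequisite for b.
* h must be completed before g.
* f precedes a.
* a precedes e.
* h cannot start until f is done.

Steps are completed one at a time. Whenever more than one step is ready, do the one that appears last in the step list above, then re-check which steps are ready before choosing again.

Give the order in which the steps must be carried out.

Only f has no prerequisites, so it is first.
Ready: h, b and a. h is listed later → h.
g now also ready, so the ready set is {g, b, a}; g is listed later → g.
Ready: b and a. b is listed later → b.
Next only a has its prerequisites met → a.
c and e are both available; c is listed later → c.
d now also ready, so the ready set is {d, e}; d is listed later → d.
e needed a, now all done → e.

f h g b a c d e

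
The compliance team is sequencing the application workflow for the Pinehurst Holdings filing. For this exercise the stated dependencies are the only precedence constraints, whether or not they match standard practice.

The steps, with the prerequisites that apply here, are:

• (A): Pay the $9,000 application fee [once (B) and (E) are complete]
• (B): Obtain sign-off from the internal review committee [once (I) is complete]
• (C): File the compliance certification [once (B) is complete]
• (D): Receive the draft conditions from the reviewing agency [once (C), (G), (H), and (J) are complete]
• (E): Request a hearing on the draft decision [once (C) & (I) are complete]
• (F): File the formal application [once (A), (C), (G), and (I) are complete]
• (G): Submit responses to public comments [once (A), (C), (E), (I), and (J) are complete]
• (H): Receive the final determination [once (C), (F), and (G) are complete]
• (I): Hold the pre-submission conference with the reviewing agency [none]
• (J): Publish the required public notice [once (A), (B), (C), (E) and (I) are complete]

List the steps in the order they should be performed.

(I), (B), (C), (E), (A), (J), (G), (F), (H), (D)

Only (I) has no prerequisites, so it is first.
That leaves (B) as the only ready step → (B).
(C) is the only step now ready → (C).
Next only (E) has its prerequisites met → (E).
(A) needed (B) and (E), now all done → (A).
(J) is the only step now ready → (J).
Next only (G) has its prerequisites met → (G).
(F) is the only step now ready → (F).
Next only (H) has its prerequisites met → (H).
That leaves (D) as the only ready step → (D).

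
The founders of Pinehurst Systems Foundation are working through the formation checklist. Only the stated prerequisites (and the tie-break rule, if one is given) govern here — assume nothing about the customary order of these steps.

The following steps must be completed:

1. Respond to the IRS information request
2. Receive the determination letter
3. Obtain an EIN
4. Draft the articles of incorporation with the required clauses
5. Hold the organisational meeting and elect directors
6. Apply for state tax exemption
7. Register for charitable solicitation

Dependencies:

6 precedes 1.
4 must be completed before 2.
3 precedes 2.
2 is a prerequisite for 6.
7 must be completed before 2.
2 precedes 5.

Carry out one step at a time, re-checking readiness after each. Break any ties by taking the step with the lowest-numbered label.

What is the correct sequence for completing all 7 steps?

3 → 4 → 7 → 2 → 5 → 6 → 1

Nothing is required for 3, 4 and 7. 3 has the earlier label → 3 first.
4 and 7 are both available; 4 has the earlier label → 4.
That leaves 7 as the only ready step → 7.
2 needed 3, 4 and 7, now all done → 2.
5 and 6 are both available; 5 has the earlier label → 5.
6 needed 2, now all done → 6.
1 needed 6, now all done → 1.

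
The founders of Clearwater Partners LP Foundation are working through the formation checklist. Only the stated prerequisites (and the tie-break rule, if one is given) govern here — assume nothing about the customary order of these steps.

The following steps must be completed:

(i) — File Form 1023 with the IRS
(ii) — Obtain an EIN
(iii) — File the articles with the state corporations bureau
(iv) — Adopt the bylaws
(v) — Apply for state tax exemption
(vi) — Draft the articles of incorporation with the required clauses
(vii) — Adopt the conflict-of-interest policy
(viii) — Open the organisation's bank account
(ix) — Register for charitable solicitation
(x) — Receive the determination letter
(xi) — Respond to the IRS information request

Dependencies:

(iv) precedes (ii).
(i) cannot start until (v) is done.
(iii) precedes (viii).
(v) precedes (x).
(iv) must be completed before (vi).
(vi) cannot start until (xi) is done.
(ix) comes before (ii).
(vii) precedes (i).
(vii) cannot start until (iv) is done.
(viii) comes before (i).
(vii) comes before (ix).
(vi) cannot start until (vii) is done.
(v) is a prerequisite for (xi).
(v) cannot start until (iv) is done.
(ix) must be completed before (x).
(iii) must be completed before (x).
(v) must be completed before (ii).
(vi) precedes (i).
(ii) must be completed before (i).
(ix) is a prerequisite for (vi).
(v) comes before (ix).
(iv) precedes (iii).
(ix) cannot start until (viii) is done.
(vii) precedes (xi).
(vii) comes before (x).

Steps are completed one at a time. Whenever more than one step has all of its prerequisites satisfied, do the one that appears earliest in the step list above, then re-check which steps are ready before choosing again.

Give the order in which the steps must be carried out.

(iv), (iii), (v), (vii), (viii), (ix), (ii), (x), (xi), (vi), (i)

(iv) is the only step with nothing outstanding, so it goes first.
Ready: (iii), (v) and (vii). (iii) is listed earlier → (iii).
(viii) now also ready, so the ready set is {(v), (vii), (viii)}; (v) is listed earlier → (v).
Ready: (vii) and (viii). (vii) is listed earlier → (vii).
(viii) and (xi) are both available; (viii) is listed earlier → (viii).
(ix) now also ready, so the ready set is {(ix), (xi)}; (ix) is listed earlier → (ix).
Ready: (ii), (x) and (xi). (ii) is listed earlier → (ii).
Now (x) and (xi) have their prerequisites met. (x) is listed earlier, so (x) next.
(xi) needed (v) and (vii), now all done → (xi).
(vi) needed (iv), (vii), (ix) and (xi), now all done → (vi).
That leaves (i) as the only ready step → (i).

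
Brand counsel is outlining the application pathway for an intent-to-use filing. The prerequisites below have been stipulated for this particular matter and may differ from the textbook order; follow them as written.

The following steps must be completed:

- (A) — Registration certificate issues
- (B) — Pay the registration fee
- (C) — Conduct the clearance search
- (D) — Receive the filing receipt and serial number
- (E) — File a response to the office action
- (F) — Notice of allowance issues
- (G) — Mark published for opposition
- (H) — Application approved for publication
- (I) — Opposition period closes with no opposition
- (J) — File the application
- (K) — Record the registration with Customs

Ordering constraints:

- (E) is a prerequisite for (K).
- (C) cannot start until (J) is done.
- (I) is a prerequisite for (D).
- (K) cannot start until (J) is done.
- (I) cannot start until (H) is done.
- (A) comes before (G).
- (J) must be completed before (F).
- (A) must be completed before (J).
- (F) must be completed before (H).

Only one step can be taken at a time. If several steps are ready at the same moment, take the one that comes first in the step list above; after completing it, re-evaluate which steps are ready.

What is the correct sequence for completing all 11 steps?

(A), (B), (E), (G), (J), (C), (F), (H), (I), (D), (K)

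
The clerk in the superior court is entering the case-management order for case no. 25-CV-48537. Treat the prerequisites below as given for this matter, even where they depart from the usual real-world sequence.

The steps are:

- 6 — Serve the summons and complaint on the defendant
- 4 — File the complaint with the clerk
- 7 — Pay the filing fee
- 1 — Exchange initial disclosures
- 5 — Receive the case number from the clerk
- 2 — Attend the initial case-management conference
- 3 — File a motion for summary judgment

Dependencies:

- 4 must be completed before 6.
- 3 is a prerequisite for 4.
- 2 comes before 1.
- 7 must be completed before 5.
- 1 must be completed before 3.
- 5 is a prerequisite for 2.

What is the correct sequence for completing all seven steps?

7 has no prerequisites → 7 first.
Next only 5 has its prerequisites met → 5.
2 needed 5, now all done → 2.
Next only 1 has its prerequisites met → 1.
That leaves 3 as the only ready step → 3.
That leaves 4 as the only ready step → 4.
Next only 6 has its prerequisites met → 6.

7, 5, 2, 1, 3, 4, 6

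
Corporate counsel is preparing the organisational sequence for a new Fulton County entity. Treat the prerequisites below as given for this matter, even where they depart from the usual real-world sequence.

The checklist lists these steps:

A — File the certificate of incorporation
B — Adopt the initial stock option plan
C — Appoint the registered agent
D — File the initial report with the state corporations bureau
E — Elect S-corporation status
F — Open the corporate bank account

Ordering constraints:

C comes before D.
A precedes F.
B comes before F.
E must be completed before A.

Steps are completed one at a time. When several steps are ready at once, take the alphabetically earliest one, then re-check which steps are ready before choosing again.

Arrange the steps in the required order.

B, C and E have no prerequisites; B has the earlier label, so B is first.
Ready: C and E. C has the earlier label → C.
D now also ready, so the ready set is {D, E}; D has the earlier label → D.
E is the only step now ready → E.
Next only A has its prerequisites met → A.
F is the only step now ready → F.

B → C → D → E → A → F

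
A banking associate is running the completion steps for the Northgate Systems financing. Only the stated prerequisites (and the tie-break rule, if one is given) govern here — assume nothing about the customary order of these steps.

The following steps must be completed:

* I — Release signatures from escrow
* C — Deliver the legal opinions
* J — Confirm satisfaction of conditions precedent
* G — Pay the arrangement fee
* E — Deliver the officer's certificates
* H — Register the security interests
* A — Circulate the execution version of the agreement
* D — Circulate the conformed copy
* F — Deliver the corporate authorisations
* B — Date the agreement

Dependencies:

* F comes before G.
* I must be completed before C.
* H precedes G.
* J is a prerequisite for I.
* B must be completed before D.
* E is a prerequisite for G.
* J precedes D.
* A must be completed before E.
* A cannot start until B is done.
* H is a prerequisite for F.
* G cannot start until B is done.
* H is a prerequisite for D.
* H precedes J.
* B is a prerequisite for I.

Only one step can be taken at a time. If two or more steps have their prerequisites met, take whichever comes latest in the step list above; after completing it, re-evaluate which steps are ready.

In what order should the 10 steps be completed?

B A H F E G J D I C

Nothing is required for B and H. B is listed later → B first.
A and H are both available; A is listed later → A.
E now also ready, so the ready set is {H, E}; H is listed later → H.
F and J now also ready, so the ready set is {F, E, J}; F is listed later → F.
Ready: E and J. E is listed later → E.
G now also ready, so the ready set is {G, J}; G is listed later → G.
J needed H, now all done → J.
Now D and I have their prerequisites met. D is listed later, so D next.
I needed B and J, now all done → I.
C needed I, now all done → C.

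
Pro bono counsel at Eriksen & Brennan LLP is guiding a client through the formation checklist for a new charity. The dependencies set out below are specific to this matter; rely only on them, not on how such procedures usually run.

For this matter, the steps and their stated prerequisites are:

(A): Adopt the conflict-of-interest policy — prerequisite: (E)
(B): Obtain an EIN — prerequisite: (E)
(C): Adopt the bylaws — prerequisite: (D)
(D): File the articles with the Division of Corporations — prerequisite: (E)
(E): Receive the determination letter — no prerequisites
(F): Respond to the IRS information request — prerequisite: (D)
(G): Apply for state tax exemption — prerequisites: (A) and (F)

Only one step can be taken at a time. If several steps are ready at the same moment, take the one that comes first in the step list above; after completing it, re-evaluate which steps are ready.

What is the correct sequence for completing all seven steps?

(E) → (A) → (B) → (D) → (C) → (F) → (G)

(E) is the only step with nothing outstanding, so it goes first.
Now (A), (B) and (D) have their prerequisites met. (A) is listed earlier, so (A) next.
Ready: (B) and (D). (B) is listed earlier → (B).
(D) needed (E), now all done → (D).
Now (C) and (F) have their prerequisites met. (C) is listed earlier, so (C) next.
That leaves (F) as the only ready step → (F).
(G) needed (A) and (F), now all done → (G).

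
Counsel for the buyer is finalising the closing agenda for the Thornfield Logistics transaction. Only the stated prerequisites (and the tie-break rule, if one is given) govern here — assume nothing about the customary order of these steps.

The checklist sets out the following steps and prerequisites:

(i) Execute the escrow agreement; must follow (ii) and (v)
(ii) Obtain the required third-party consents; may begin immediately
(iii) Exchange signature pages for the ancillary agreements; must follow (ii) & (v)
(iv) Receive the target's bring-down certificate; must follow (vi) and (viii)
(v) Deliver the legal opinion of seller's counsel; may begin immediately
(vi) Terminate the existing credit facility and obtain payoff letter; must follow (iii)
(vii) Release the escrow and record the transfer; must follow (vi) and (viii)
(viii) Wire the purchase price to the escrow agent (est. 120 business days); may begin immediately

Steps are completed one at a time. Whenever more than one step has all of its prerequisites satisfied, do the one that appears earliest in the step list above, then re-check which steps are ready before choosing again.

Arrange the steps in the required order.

Nothing is required for (ii), (v) and (viii). (ii) is listed earlier → (ii) first.
(v) and (viii) are both available; (v) is listed earlier → (v).
Ready: (i), (iii) and (viii). (i) is listed earlier → (i).
Ready: (iii) and (viii). (iii) is listed earlier → (iii).
(vi) now also ready, so the ready set is {(vi), (viii)}; (vi) is listed earlier → (vi).
That leaves (viii) as the only ready step → (viii).
Now (iv) and (vii) have their prerequisites met. (iv) is listed earlier, so (iv) next.
(vii) needed (vi) and (viii), now all done → (vii).

(ii) (v) (i) (iii) (vi) (viii) (iv) (vii)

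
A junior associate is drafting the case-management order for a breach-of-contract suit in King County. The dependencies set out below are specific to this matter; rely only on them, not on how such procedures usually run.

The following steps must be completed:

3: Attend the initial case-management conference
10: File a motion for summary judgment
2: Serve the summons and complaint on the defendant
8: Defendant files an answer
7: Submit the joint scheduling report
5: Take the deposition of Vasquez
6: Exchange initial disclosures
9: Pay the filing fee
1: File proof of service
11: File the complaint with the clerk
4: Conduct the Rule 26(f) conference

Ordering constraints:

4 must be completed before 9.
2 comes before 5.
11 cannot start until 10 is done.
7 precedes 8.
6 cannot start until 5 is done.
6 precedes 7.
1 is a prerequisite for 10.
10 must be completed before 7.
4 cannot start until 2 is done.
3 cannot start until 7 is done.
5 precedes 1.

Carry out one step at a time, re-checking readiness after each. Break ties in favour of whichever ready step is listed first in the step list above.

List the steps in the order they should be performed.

2 → 5 → 6 → 1 → 10 → 7 → 3 → 8 → 11 → 4 → 9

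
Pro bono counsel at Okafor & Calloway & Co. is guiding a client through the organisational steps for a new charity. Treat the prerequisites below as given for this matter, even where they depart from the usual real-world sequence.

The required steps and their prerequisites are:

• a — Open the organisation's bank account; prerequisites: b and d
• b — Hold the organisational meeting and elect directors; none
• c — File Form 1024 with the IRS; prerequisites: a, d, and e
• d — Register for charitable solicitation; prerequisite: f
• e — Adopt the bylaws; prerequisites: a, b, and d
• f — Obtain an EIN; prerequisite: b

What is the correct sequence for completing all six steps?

b → f → d → a → e → c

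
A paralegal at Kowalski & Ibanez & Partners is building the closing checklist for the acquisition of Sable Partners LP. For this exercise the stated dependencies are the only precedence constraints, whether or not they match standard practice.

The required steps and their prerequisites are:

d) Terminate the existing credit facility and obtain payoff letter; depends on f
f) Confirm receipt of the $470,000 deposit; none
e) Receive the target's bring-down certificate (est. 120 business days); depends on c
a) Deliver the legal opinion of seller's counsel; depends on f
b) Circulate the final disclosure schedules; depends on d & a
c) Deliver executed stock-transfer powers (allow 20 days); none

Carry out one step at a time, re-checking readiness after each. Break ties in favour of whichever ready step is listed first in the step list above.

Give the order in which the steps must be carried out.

f, d, a, b, c, e

Nothing is required for f and c. f is listed earlier → f first.
d, a and c are all available; d is listed earlier → d.
Now a and c have their prerequisites met. a is listed earlier, so a next.
b now also ready, so the ready set is {b, c}; b is listed earlier → b.
That leaves c as the only ready step → c.
e is the only step now ready → e.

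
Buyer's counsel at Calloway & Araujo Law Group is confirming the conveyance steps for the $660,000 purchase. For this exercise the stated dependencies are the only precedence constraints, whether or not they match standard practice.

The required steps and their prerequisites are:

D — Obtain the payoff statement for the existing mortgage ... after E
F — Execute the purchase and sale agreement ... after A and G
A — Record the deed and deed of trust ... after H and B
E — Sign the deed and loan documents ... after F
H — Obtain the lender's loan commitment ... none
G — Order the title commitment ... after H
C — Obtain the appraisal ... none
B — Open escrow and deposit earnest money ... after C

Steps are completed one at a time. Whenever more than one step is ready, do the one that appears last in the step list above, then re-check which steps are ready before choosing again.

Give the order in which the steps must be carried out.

Nothing is required for C and H. C is listed later → C first.
B now also ready, so the ready set is {B, H}; B is listed later → B.
H is the only step now ready → H.
Ready: G and A. G is listed later → G.
That leaves A as the only ready step → A.
F is the only step now ready → F.
E needed F, now all done → E.
That leaves D as the only ready step → D.

C, B, H, G, A, F, E, D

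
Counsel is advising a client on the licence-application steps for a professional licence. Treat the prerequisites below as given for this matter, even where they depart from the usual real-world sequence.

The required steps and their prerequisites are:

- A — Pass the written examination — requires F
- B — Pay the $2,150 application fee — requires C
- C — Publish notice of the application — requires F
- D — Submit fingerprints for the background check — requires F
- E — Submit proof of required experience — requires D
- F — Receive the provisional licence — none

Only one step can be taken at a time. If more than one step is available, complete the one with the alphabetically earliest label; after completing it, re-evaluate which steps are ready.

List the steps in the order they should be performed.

F → A → C → B → D → E

Only F has no prerequisites, so it is first.
Ready: A, C and D. A has the earlier label → A.
Ready: C and D. C has the earlier label → C.
B now also ready, so the ready set is {B, D}; B has the earlier label → B.
D needed F, now all done → D.
That leaves E as the only ready step → E.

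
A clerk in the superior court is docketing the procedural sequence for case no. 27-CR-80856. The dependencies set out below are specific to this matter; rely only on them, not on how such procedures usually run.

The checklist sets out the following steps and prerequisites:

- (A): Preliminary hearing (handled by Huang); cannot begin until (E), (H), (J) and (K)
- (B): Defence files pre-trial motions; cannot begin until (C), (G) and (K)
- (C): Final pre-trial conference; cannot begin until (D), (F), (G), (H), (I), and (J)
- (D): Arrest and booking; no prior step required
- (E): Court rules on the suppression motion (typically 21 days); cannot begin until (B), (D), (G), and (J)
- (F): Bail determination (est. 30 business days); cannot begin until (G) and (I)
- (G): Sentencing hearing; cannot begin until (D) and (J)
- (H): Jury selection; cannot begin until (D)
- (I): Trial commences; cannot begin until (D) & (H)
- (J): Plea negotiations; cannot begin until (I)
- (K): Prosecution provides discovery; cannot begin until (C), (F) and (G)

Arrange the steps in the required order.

(D) is the only step with nothing outstanding, so it goes first.
Next only (H) has its prerequisites met → (H).
That leaves (I) as the only ready step → (I).
Next only (J) has its prerequisites met → (J).
(G) is the only step now ready → (G).
(F) needed (G) and (I), now all done → (F).
(C) needed (D), (F), (G), (H), (I) and (J), now all done → (C).
(K) is the only step now ready → (K).
(B) needed (C), (G) and (K), now all done → (B).
(E) needed (B), (D), (G) and (J), now all done → (E).
(A) is the only step now ready → (A).

(D) → (H) → (I) → (J) → (G) → (F) → (C) → (K) → (B) → (E) → (A)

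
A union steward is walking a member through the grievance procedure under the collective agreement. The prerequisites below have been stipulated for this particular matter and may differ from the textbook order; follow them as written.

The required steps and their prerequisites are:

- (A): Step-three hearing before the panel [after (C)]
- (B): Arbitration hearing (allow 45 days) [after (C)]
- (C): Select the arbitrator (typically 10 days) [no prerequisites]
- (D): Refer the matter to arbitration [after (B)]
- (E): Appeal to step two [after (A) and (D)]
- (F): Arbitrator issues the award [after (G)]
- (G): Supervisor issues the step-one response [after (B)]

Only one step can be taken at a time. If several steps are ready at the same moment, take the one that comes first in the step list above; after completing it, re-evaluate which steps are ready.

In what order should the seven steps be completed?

(C) (A) (B) (D) (E) (G) (F)

Only (C) has no prerequisites, so it is first.
(A) and (B) are both available; (A) is listed earlier → (A).
That leaves (B) as the only ready step → (B).
Ready: (D) and (G). (D) is listed earlier → (D).
(E) now also ready, so the ready set is {(E), (G)}; (E) is listed earlier → (E).
(G) needed (B), now all done → (G).
(F) needed (G), now all done → (F).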